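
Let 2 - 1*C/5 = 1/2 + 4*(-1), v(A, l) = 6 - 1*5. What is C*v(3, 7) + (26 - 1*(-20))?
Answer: 147/2 ≈ 73.500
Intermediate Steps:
v(A, l) = 1 (v(A, l) = 6 - 5 = 1)
C = 55/2 (C = 10 - 5*(1/2 + 4*(-1)) = 10 - 5*(1/2 - 4) = 10 - 5*(-7/2) = 10 + 35/2 = 55/2 ≈ 27.500)
C*v(3, 7) + (26 - 1*(-20)) = (55/2)*1 + (26 - 1*(-20)) = 55/2 + (26 + 20) = 55/2 + 46 = 147/2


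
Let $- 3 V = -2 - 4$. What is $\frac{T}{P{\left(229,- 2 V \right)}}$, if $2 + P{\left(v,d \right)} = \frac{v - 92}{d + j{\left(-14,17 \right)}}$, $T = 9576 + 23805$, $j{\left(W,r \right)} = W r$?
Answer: $- \frac{897578}{69} \approx -13008.0$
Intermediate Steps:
$V = 2$ ($V = - \frac{-2 - 4}{3} = \left(- \frac{1}{3}\right) \left(-6\right) = 2$)
$T = 33381$
$P{\left(v,d \right)} = -2 + \frac{-92 + v}{-238 + d}$ ($P{\left(v,d \right)} = -2 + \frac{v - 92}{d - 238} = -2 + \frac{-92 + v}{d - 238} = -2 + \frac{-92 + v}{-238 + d}$)
$\frac{T}{P{\left(229,- 2 V \right)}} = \frac{33381}{\frac{1}{-238 - 4} \left(384 + 229 - 2 \left(\left(-2\right) 2\right)\right)} = \frac{33381}{\frac{1}{-238 - 4} \left(384 + 229 - -8\right)} = \frac{33381}{\frac{1}{-242} \left(384 + 229 + 8\right)} = \frac{33381}{\left(- \frac{1}{242}\right) 621} = \frac{33381}{- \frac{621}{242}} = 33381 \left(- \frac{242}{621}\right) = - \frac{897578}{69}$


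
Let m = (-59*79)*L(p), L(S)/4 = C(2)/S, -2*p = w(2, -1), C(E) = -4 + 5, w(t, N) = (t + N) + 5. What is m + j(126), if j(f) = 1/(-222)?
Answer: 459885/74 ≈ 6214.7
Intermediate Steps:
w(t, N) = 5 + N + t (w(t, N) = (N + t) + 5 = 5 + N + t)
C(E) = 1
p = -3 (p = -(5 - 1 + 2)/2 = -1/2*6 = -3)
j(f) = -1/222
L(S) = 4/S (L(S) = 4*(1/S) = 4/S)
m = 18644/3 (m = (-59*79)*(4/(-3)) = -18644*(-1)/3 = -4661*(-4/3) = 18644/3 ≈ 6214.7)
m + j(126) = 18644/3 - 1/222 = 459885/74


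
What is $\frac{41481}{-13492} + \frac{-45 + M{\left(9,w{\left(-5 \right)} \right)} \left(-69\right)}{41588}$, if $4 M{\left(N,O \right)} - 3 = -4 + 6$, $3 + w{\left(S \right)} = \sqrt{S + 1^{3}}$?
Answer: $- \frac{1726882653}{561105296} \approx -3.0776$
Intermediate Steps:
$w{\left(S \right)} = -3 + \sqrt{1 + S}$ ($w{\left(S \right)} = -3 + \sqrt{S + 1^{3}} = -3 + \sqrt{S + 1} = -3 + \sqrt{1 + S}$)
$M{\left(N,O \right)} = \frac{5}{4}$ ($M{\left(N,O \right)} = \frac{3}{4} + \frac{-4 + 6}{4} = \frac{3}{4} + \frac{1}{4} \cdot 2 = \frac{3}{4} + \frac{1}{2} = \frac{5}{4}$)
$\frac{41481}{-13492} + \frac{-45 + M{\left(9,w{\left(-5 \right)} \right)} \left(-69\right)}{41588} = \frac{41481}{-13492} + \frac{-45 + \frac{5}{4} \left(-69\right)}{41588} = 41481 \left(- \frac{1}{13492}\right) + \left(-45 - \frac{345}{4}\right) \frac{1}{41588} = - \frac{41481}{13492} - \frac{525}{166352} = - \frac{1726882653}{561105296}$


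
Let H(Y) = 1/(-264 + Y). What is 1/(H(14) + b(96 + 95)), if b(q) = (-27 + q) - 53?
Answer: 250/27749 ≈ 0.0090093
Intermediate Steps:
b(q) = -80 + q
1/(H(14) + b(96 + 95)) = 1/(1/(-264 + 14) + (-80 + (96 + 95))) = 1/(1/(-250) + (-80 + 191)) = 1/(-1/250 + 111) = 1/(27749/250) = 250/27749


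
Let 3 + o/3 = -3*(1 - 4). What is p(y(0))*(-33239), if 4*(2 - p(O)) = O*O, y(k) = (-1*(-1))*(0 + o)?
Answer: 2625881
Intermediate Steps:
o = 18 (o = -9 + 3*(-3*(1 - 4)) = -9 + 3*(-3*(-3)) = -9 + 3*9 = -9 + 27 = 18)
y(k) = 18 (y(k) = (-1*(-1))*(0 + 18) = 1*18 = 18)
p(O) = 2 - O**2/4 (p(O) = 2 - O*O/4 = 2 - O**2/4)
p(y(0))*(-33239) = (2 - 1/4*18**2)*(-33239) = (2 - 1/4*324)*(-33239) = (2 - 81)*(-33239) = -79*(-33239) = 2625881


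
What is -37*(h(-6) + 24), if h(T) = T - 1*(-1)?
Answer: -703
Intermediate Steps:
h(T) = 1 + T (h(T) = T + 1 = 1 + T)
-37*(h(-6) + 24) = -37*((1 - 6) + 24) = -37*(-5 + 24) = -37*19 = -703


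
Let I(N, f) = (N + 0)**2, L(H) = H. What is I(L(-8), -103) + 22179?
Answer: 22243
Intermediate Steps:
I(N, f) = N**2
I(L(-8), -103) + 22179 = (-8)**2 + 22179 = 64 + 22179 = 22243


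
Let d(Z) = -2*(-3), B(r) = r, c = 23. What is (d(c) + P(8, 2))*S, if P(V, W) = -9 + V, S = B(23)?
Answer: 115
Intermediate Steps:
S = 23
d(Z) = 6
(d(c) + P(8, 2))*S = (6 + (-9 + 8))*23 = (6 - 1)*23 = 5*23 = 115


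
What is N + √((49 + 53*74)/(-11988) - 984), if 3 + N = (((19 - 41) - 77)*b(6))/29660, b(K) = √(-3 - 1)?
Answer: -3 - 99*I/14830 + I*√436606031/666 ≈ -3.0 + 31.367*I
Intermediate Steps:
b(K) = 2*I (b(K) = √(-4) = 2*I)
N = -3 - 99*I/14830 (N = -3 + (((19 - 41) - 77)*(2*I))/29660 = -3 + ((-22 - 77)*(2*I))*(1/29660) = -3 - 198*I*(1/29660) = -3 - 99*I/14830 ≈ -3.0 - 0.0066757*I)
N + √((49 + 53*74)/(-11988) - 984) = (-3 - 99*I/14830) + √((49 + 53*74)/(-11988) - 984) = (-3 - 99*I/14830) + √((49 + 3922)*(-1/11988) - 984) = (-3 - 99*I/14830) + √(3971*(-1/11988) - 984) = (-3 - 99*I/14830) + √(-3971/11988 - 984) = (-3 - 99*I/14830) + √(-11800163/11988) = (-3 - 99*I/14830) + I*√436606031/666 = -3 - 99*I/14830 + I*√436606031/666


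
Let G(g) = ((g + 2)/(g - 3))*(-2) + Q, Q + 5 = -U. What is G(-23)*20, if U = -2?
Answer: -1200/13 ≈ -92.308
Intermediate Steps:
Q = -3 (Q = -5 - 1*(-2) = -5 + 2 = -3)
G(g) = -3 - 2*(2 + g)/(-3 + g) (G(g) = ((g + 2)/(g - 3))*(-2) - 3 = ((2 + g)/(-3 + g))*(-2) - 3 = -2*(2 + g)/(-3 + g) - 3 = -3 - 2*(2 + g)/(-3 + g))
G(-23)*20 = (5*(1 - 1*(-23))/(-3 - 23))*20 = (5*(1 + 23)/(-26))*20 = (5*(-1/26)*24)*20 = -60/13*20 = -1200/13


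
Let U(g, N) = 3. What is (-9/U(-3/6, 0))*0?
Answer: 0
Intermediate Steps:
(-9/U(-3/6, 0))*0 = (-9/3)*0 = ((⅓)*(-9))*0 = -3*0 = 0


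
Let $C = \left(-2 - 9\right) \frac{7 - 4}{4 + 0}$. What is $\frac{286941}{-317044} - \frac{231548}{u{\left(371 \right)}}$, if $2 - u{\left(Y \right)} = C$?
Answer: $- \frac{293655381029}{12998804} \approx -22591.0$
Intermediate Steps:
$C = - \frac{33}{4}$ ($C = - 11 \cdot \frac{3}{4} = - 11 \cdot 3 \cdot \frac{1}{4} = \left(-11\right) \frac{3}{4} = - \frac{33}{4} \approx -8.25$)
$u{\left(Y \right)} = \frac{41}{4}$ ($u{\left(Y \right)} = 2 - - \frac{33}{4} = 2 + \frac{33}{4} = \frac{41}{4}$)
$\frac{286941}{-317044} - \frac{231548}{u{\left(371 \right)}} = \frac{286941}{-317044} - \frac{231548}{\frac{41}{4}} = 286941 \left(- \frac{1}{317044}\right) - \frac{926192}{41} = - \frac{286941}{317044} - \frac{926192}{41} = - \frac{293655381029}{12998804}$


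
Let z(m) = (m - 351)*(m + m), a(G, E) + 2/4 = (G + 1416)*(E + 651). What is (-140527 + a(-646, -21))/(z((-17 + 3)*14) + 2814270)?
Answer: 689145/6057388 ≈ 0.11377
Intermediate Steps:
a(G, E) = -½ + (651 + E)*(1416 + G) (a(G, E) = -½ + (G + 1416)*(E + 651) = -½ + (1416 + G)*(651 + E) = -½ + (651 + E)*(1416 + G))
z(m) = 2*m*(-351 + m) (z(m) = (-351 + m)*(2*m) = 2*m*(-351 + m))
(-140527 + a(-646, -21))/(z((-17 + 3)*14) + 2814270) = (-140527 + (1843631/2 + 651*(-646) + 1416*(-21) - 21*(-646)))/(2*((-17 + 3)*14)*(-351 + (-17 + 3)*14) + 2814270) = (-140527 + (1843631/2 - 420546 - 29736 + 13566))/(2*(-14*14)*(-351 - 14*14) + 2814270) = (-140527 + 970199/2)/(2*(-196)*(-351 - 196) + 2814270) = 689145/(2*(2*(-196)*(-547) + 2814270)) = 689145/(2*(214424 + 2814270)) = (689145/2)/3028694 = (689145/2)*(1/3028694) = 689145/6057388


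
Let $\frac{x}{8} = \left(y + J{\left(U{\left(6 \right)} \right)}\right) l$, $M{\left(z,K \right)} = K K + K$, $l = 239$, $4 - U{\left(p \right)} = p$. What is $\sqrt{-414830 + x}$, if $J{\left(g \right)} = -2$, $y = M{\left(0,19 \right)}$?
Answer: $\sqrt{307906} \approx 554.89$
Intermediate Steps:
$U{\left(p \right)} = 4 - p$
$M{\left(z,K \right)} = K + K^{2}$ ($M{\left(z,K \right)} = K^{2} + K = K + K^{2}$)
$y = 380$ ($y = 19 \left(1 + 19\right) = 19 \cdot 20 = 380$)
$x = 722736$ ($x = 8 \left(380 - 2\right) 239 = 8 \cdot 378 \cdot 239 = 8 \cdot 90342 = 722736$)
$\sqrt{-414830 + x} = \sqrt{-414830 + 722736} = \sqrt{307906}$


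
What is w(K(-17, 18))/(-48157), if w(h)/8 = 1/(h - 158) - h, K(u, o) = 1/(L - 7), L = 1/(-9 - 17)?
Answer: -1437902/63760108785 ≈ -2.2552e-5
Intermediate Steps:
L = -1/26 (L = 1/(-26) = -1/26 ≈ -0.038462)
K(u, o) = -26/183 (K(u, o) = 1/(-1/26 - 7) = 1/(-183/26) = -26/183)
w(h) = -8*h + 8/(-158 + h) (w(h) = 8*(1/(h - 158) - h) = 8*(1/(-158 + h) - h) = -8*h + 8/(-158 + h))
w(K(-17, 18))/(-48157) = (8*(1 - (-26/183)**2 + 158*(-26/183))/(-158 - 26/183))/(-48157) = (8*(1 - 1*676/33489 - 4108/183)/(-28940/183))*(-1/48157) = (8*(-183/28940)*(1 - 676/33489 - 4108/183))*(-1/48157) = (8*(-183/28940)*(-718951/33489))*(-1/48157) = (1437902/1324005)*(-1/48157) = -1437902/63760108785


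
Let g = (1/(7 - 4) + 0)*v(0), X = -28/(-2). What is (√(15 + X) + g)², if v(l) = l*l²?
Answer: 29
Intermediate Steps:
X = 14 (X = -28*(-½) = 14)
v(l) = l³
g = 0 (g = (1/(7 - 4) + 0)*0³ = (1/3 + 0)*0 = (⅓ + 0)*0 = (⅓)*0 = 0)
(√(15 + X) + g)² = (√(15 + 14) + 0)² = (√29 + 0)² = (√29)² = 29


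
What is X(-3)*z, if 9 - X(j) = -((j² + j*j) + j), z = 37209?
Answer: 893016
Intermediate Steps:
X(j) = 9 + j + 2*j² (X(j) = 9 - (-1)*((j² + j*j) + j) = 9 - (-1)*((j² + j²) + j) = 9 - (-1)*(2*j² + j) = 9 - (-1)*(j + 2*j²) = 9 - (-j - 2*j²) = 9 + (j + 2*j²) = 9 + j + 2*j²)
X(-3)*z = (9 - 3 + 2*(-3)²)*37209 = (9 - 3 + 2*9)*37209 = (9 - 3 + 18)*37209 = 24*37209 = 893016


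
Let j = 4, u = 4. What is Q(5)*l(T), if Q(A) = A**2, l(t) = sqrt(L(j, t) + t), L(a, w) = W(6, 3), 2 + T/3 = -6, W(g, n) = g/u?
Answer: 75*I*sqrt(10)/2 ≈ 118.59*I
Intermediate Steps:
W(g, n) = g/4
T = -24 (T = -6 + 3*(-6) = -6 - 18 = -24)
L(a, w) = 3/2 (L(a, w) = (1/4)*6 = 3/2)
l(t) = sqrt(3/2 + t)
Q(5)*l(T) = 5**2*(sqrt(6 + 4*(-24))/2) = 25*(sqrt(6 - 96)/2) = 25*(sqrt(-90)/2) = 25*((3*I*sqrt(10))/2) = 25*(3*I*sqrt(10)/2) = 75*I*sqrt(10)/2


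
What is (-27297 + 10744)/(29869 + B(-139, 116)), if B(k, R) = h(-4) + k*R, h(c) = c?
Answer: -16553/13741 ≈ -1.2046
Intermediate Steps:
B(k, R) = -4 + R*k (B(k, R) = -4 + k*R = -4 + R*k)
(-27297 + 10744)/(29869 + B(-139, 116)) = (-27297 + 10744)/(29869 + (-4 + 116*(-139))) = -16553/(29869 + (-4 - 16124)) = -16553/(29869 - 16128) = -16553/13741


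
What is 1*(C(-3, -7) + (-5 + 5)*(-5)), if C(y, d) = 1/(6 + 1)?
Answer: ⅐ ≈ 0.14286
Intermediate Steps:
C(y, d) = ⅐ (C(y, d) = 1/7 = ⅐)
1*(C(-3, -7) + (-5 + 5)*(-5)) = 1*(⅐ + (-5 + 5)*(-5)) = 1*(⅐ + 0*(-5)) = 1*(⅐ + 0) = 1*(⅐) = ⅐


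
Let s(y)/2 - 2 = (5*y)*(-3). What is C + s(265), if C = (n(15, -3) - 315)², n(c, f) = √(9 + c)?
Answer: 91303 - 1260*√6 ≈ 88217.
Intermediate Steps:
s(y) = 4 - 30*y (s(y) = 4 + 2*((5*y)*(-3)) = 4 + 2*(-15*y) = 4 - 30*y)
C = (-315 + 2*√6)² (C = (√(9 + 15) - 315)² = (√24 - 315)² = (2*√6 - 315)² = (-315 + 2*√6)² ≈ 96163.)
C + s(265) = (99249 - 1260*√6) + (4 - 30*265) = (99249 - 1260*√6) + (4 - 7950) = (99249 - 1260*√6) - 7946 = 91303 - 1260*√6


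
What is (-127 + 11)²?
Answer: 13456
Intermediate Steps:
(-127 + 11)² = (-116)² = 13456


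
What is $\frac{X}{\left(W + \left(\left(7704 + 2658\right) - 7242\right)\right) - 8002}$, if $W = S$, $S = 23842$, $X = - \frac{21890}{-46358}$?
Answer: $\frac{2189}{87894768} \approx 2.4905 \cdot 10^{-5}$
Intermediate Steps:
$X = \frac{10945}{23179}$ ($X = \left(-21890\right) \left(- \frac{1}{46358}\right) = \frac{10945}{23179} \approx 0.47219$)
$W = 23842$
$\frac{X}{\left(W + \left(\left(7704 + 2658\right) - 7242\right)\right) - 8002} = \frac{10945}{23179 \left(\left(23842 + \left(\left(7704 + 2658\right) - 7242\right)\right) - 8002\right)} = \frac{10945}{23179 \left(\left(23842 + \left(10362 - 7242\right)\right) - 8002\right)} = \frac{10945}{23179 \left(\left(23842 + 3120\right) - 8002\right)} = \frac{10945}{23179 \left(26962 - 8002\right)} = \frac{10945}{23179 \cdot 18960} = \frac{10945}{23179} \cdot \frac{1}{18960} = \frac{2189}{87894768}$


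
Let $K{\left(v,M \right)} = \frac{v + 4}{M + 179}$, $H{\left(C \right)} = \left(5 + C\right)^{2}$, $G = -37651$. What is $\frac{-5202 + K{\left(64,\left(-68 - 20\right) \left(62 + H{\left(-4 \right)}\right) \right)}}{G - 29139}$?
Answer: $\frac{13954399}{179164175} \approx 0.077886$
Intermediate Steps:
$K{\left(v,M \right)} = \frac{4 + v}{179 + M}$
$\frac{-5202 + K{\left(64,\left(-68 - 20\right) \left(62 + H{\left(-4 \right)}\right) \right)}}{G - 29139} = \frac{-5202 + \frac{4 + 64}{179 + \left(-68 - 20\right) \left(62 + \left(5 - 4\right)^{2}\right)}}{-37651 - 29139} = \frac{-5202 + \frac{1}{179 - 88 \left(62 + 1^{2}\right)} 68}{-66790} = \left(-5202 + \frac{1}{179 - 88 \left(62 + 1\right)} 68\right) \left(- \frac{1}{66790}\right) = \left(-5202 + \frac{1}{179 - 5544} \cdot 68\right) \left(- \frac{1}{66790}\right) = \left(-5202 + \frac{1}{-5365} \cdot 68\right) \left(- \frac{1}{66790}\right) = \left(-5202 - \frac{68}{5365}\right) \left(- \frac{1}{66790}\right) = \left(- \frac{27908798}{5365}\right) \left(- \frac{1}{66790}\right) = \frac{13954399}{179164175}$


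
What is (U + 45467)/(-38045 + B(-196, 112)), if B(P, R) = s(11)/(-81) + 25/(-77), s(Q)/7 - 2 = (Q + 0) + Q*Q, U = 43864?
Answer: -557157447/237360916 ≈ -2.3473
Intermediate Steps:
s(Q) = 14 + 7*Q + 7*Q**2 (s(Q) = 14 + 7*((Q + 0) + Q*Q) = 14 + 7*(Q + Q**2) = 14 + (7*Q + 7*Q**2) = 14 + 7*Q + 7*Q**2)
B(P, R) = -74251/6237 (B(P, R) = (14 + 7*11 + 7*11**2)/(-81) + 25/(-77) = (14 + 77 + 7*121)*(-1/81) + 25*(-1/77) = (14 + 77 + 847)*(-1/81) - 25/77 = 938*(-1/81) - 25/77 = -938/81 - 25/77 = -74251/6237)
(U + 45467)/(-38045 + B(-196, 112)) = (43864 + 45467)/(-38045 - 74251/6237) = 89331/(-237360916/6237) = 89331*(-6237/237360916) = -557157447/237360916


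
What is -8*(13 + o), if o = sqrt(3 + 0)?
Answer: -104 - 8*sqrt(3) ≈ -117.86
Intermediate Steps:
o = sqrt(3) ≈ 1.7320
-8*(13 + o) = -8*(13 + sqrt(3)) = -104 - 8*sqrt(3)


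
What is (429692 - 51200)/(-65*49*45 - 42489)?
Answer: -63082/30969 ≈ -2.0369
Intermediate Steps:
(429692 - 51200)/(-65*49*45 - 42489) = 378492/(-3185*45 - 42489) = 378492/(-143325 - 42489) = 378492/(-185814) = 378492*(-1/185814) = -63082/30969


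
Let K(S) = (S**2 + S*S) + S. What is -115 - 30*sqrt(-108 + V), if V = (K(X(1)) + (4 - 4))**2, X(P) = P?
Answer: -115 - 90*I*sqrt(11) ≈ -115.0 - 298.5*I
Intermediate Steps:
K(S) = S + 2*S**2 (K(S) = (S**2 + S**2) + S = 2*S**2 + S = S + 2*S**2)
V = 9 (V = (1*(1 + 2*1) + (4 - 4))**2 = (1*(1 + 2) + 0)**2 = (1*3 + 0)**2 = (3 + 0)**2 = 3**2 = 9)
-115 - 30*sqrt(-108 + V) = -115 - 30*sqrt(-108 + 9) = -115 - 90*I*sqrt(11)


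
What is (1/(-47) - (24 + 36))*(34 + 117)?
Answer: -425971/47 ≈ -9063.2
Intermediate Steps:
(1/(-47) - (24 + 36))*(34 + 117) = (-1/47 - 1*60)*151 = (-1/47 - 60)*151 = -2821/47*151 = -425971/47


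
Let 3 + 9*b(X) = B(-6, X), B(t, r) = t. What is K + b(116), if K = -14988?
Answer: -14989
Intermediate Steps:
b(X) = -1 (b(X) = -⅓ + (⅑)*(-6) = -⅓ - ⅔ = -1)
K + b(116) = -14988 - 1 = -14989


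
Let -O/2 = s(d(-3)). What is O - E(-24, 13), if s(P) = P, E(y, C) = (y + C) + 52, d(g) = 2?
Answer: -45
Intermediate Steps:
E(y, C) = 52 + C + y (E(y, C) = (C + y) + 52 = 52 + C + y)
O = -4 (O = -2*2 = -4)
O - E(-24, 13) = -4 - (52 + 13 - 24) = -4 - 1*41 = -4 - 41 = -45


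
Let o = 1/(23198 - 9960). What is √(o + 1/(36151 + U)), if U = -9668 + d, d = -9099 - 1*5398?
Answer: √250144308102/39667667 ≈ 0.012608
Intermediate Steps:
d = -14497 (d = -9099 - 5398 = -14497)
U = -24165 (U = -9668 - 14497 = -24165)
o = 1/13238 ≈ 7.5540e-5
√(o + 1/(36151 + U)) = √(1/13238 + 1/(36151 - 24165)) = √(1/13238 + 1/11986) = √(6306/39667667) = √250144308102/39667667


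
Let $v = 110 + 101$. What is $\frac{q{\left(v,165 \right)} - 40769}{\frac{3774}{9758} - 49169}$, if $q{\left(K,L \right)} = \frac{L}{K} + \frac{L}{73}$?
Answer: $\frac{180212479489}{217357770976} \approx 0.82911$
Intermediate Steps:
$v = 211$
$q{\left(K,L \right)} = \frac{L}{73} + \frac{L}{K}$ ($q{\left(K,L \right)} = \frac{L}{K} + L \frac{1}{73} = \frac{L}{K} + \frac{L}{73} = \frac{L}{73} + \frac{L}{K}$)
$\frac{q{\left(v,165 \right)} - 40769}{\frac{3774}{9758} - 49169} = \frac{\left(\frac{1}{73} \cdot 165 + \frac{165}{211}\right) - 40769}{\frac{3774}{9758} - 49169} = \frac{\left(\frac{165}{73} + 165 \cdot \frac{1}{211}\right) - 40769}{3774 \cdot \frac{1}{9758} - 49169} = \frac{\left(\frac{165}{73} + \frac{165}{211}\right) - 40769}{\frac{111}{287} - 49169} = \frac{\frac{46860}{15403} - 40769}{- \frac{14111392}{287}} = \left(- \frac{627918047}{15403}\right) \left(- \frac{287}{14111392}\right) = \frac{180212479489}{217357770976}$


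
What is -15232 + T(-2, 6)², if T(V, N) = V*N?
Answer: -15088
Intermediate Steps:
T(V, N) = N*V
-15232 + T(-2, 6)² = -15232 + (6*(-2))² = -15232 + (-12)² = -15232 + 144 = -15088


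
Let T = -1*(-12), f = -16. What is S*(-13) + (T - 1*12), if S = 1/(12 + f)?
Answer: 13/4 ≈ 3.2500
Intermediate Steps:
T = 12
S = -¼ (S = 1/(12 - 16) = 1/(-4) = -¼ ≈ -0.25000)
S*(-13) + (T - 1*12) = -¼*(-13) + (12 - 1*12) = 13/4 + (12 - 12) = 13/4 + 0 = 13/4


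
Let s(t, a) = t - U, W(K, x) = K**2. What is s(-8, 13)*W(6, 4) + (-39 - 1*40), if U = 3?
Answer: -475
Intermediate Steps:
s(t, a) = -3 + t (s(t, a) = t - 1*3 = t - 3 = -3 + t)
s(-8, 13)*W(6, 4) + (-39 - 1*40) = (-3 - 8)*6**2 + (-39 - 1*40) = -11*36 + (-39 - 40) = -396 - 79 = -475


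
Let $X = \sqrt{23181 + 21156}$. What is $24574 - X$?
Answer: $24574 - \sqrt{44337} \approx 24363.0$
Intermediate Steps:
$X = \sqrt{44337} \approx 210.56$
$24574 - X = 24574 - \sqrt{44337}$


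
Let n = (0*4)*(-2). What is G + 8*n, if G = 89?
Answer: 89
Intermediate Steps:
n = 0 (n = 0*(-2) = 0)
G + 8*n = 89 + 8*0 = 89 + 0 = 89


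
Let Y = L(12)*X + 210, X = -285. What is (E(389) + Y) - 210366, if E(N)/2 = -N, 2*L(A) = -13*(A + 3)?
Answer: -366293/2 ≈ -1.8315e+5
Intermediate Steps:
L(A) = -39/2 - 13*A/2 (L(A) = (-13*(A + 3))/2 = (-13*(3 + A))/2 = (-39 - 13*A)/2 = -39/2 - 13*A/2)
E(N) = -2*N (E(N) = 2*(-N) = -2*N)
Y = 55995/2 (Y = (-39/2 - 13/2*12)*(-285) + 210 = (-39/2 - 78)*(-285) + 210 = -195/2*(-285) + 210 = 55575/2 + 210 = 55995/2 ≈ 27998.)
(E(389) + Y) - 210366 = (-2*389 + 55995/2) - 210366 = (-778 + 55995/2) - 210366 = 54439/2 - 210366 = -366293/2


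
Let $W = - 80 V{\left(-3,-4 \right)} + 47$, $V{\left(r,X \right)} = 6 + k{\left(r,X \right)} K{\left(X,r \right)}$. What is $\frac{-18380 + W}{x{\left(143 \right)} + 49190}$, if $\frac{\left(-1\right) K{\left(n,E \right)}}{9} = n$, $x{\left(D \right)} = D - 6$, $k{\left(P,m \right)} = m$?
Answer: $- \frac{7293}{49327} \approx -0.14785$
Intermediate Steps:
$x{\left(D \right)} = -6 + D$ ($x{\left(D \right)} = D - 6 = -6 + D$)
$K{\left(n,E \right)} = - 9 n$
$V{\left(r,X \right)} = 6 - 9 X^{2}$ ($V{\left(r,X \right)} = 6 + X \left(- 9 X\right) = 6 - 9 X^{2}$)
$W = 11087$ ($W = - 80 \left(6 - 9 \left(-4\right)^{2}\right) + 47 = - 80 \left(6 - 144\right) + 47 = \left(-80\right) \left(-138\right) + 47 = 11040 + 47 = 11087$)
$\frac{-18380 + W}{x{\left(143 \right)} + 49190} = \frac{-18380 + 11087}{\left(-6 + 143\right) + 49190} = - \frac{7293}{137 + 49190} = - \frac{7293}{49327}$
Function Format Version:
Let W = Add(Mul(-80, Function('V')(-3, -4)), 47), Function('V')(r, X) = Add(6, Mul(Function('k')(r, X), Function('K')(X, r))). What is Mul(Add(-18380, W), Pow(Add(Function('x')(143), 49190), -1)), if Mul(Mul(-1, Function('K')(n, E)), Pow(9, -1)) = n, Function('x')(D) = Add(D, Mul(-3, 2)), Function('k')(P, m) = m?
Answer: Rational(-7293, 49327) ≈ -0.14785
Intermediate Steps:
Function('x')(D) = Add(-6, D) (Function('x')(D) = Add(D, -6) = Add(-6, D))
Function('K')(n, E) = Mul(-9, n)
Function('V')(r, X) = Add(6, Mul(-9, Pow(X, 2))) (Function('V')(r, X) = Add(6, Mul(X, Mul(-9, X))) = Add(6, Mul(-9, Pow(X, 2))))
W = 11087 (W = Add(Mul(-80, Add(6, Mul(-9, Pow(-4, 2)))), 47) = Add(Mul(-80, Add(6, Mul(-9, 16))), 47) = Add(Mul(-80, Add(6, -144)), 47) = Add(Mul(-80, -138), 47) = Add(11040, 47) = 11087)
Mul(Add(-18380, W), Pow(Add(Function('x')(143), 49190), -1)) = Mul(Add(-18380, 11087), Pow(Add(Add(-6, 143), 49190), -1)) = Mul(-7293, Pow(Add(137, 49190), -1)) = Mul(-7293, Pow(49327, -1)) = Mul(-7293, Rational(1, 49327)) = Rational(-7293, 49327)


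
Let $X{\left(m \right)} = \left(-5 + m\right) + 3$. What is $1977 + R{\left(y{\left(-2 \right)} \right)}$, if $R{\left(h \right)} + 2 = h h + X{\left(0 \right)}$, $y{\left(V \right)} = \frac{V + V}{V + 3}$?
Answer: $1989$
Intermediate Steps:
$X{\left(m \right)} = -2 + m$
$y{\left(V \right)} = \frac{2 V}{3 + V}$
$R{\left(h \right)} = -4 + h^{2}$ ($R{\left(h \right)} = -2 + \left(h h + \left(-2 + 0\right)\right) = -2 + \left(h^{2} - 2\right) = -2 + \left(-2 + h^{2}\right) = -4 + h^{2}$)
$1977 + R{\left(y{\left(-2 \right)} \right)} = 1977 - \left(4 - \left(2 \left(-2\right) \frac{1}{3 - 2}\right)^{2}\right) = 1977 - \left(4 - \left(2 \left(-2\right) 1^{-1}\right)^{2}\right) = 1977 - \left(4 - \left(2 \left(-2\right) 1\right)^{2}\right) = 1977 - \left(4 - \left(-4\right)^{2}\right) = 1977 + \left(-4 + 16\right) = 1977 + 12 = 1989$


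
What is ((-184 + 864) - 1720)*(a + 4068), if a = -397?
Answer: -3817840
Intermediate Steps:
((-184 + 864) - 1720)*(a + 4068) = ((-184 + 864) - 1720)*(-397 + 4068) = (680 - 1720)*3671 = -1040*3671 = -3817840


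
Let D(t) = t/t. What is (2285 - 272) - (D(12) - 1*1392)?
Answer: 3404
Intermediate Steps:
D(t) = 1
(2285 - 272) - (D(12) - 1*1392) = (2285 - 272) - (1 - 1*1392) = 2013 - (1 - 1392) = 2013 - 1*(-1391) = 2013 + 1391 = 3404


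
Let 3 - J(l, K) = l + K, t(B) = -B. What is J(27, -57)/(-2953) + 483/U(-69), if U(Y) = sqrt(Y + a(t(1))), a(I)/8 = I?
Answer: -33/2953 - 69*I*sqrt(77)/11 ≈ -0.011175 - 55.043*I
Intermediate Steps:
a(I) = 8*I
J(l, K) = 3 - K - l (J(l, K) = 3 - (l + K) = 3 - (K + l) = 3 + (-K - l) = 3 - K - l)
U(Y) = sqrt(-8 + Y) (U(Y) = sqrt(Y + 8*(-1*1)) = sqrt(Y + 8*(-1)) = sqrt(Y - 8) = sqrt(-8 + Y))
J(27, -57)/(-2953) + 483/U(-69) = (3 - 1*(-57) - 1*27)/(-2953) + 483/(sqrt(-8 - 69)) = (3 + 57 - 27)*(-1/2953) + 483/(sqrt(-77)) = 33*(-1/2953) + 483/((I*sqrt(77))) = -33/2953 + 483*(-I*sqrt(77)/77) = -33/2953 - 69*I*sqrt(77)/11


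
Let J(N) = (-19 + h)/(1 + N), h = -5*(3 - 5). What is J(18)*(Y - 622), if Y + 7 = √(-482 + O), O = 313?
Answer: 5661/19 - 117*I/19 ≈ 297.95 - 6.1579*I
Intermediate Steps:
h = 10 (h = -5*(-2) = 10)
J(N) = -9/(1 + N) (J(N) = (-19 + 10)/(1 + N) = -9/(1 + N))
Y = -7 + 13*I (Y = -7 + √(-482 + 313) = -7 + √(-169) = -7 + 13*I ≈ -7.0 + 13.0*I)
J(18)*(Y - 622) = (-9/(1 + 18))*((-7 + 13*I) - 622) = (-9/19)*(-629 + 13*I) = (-9*1/19)*(-629 + 13*I) = -9*(-629 + 13*I)/19 = 5661/19 - 117*I/19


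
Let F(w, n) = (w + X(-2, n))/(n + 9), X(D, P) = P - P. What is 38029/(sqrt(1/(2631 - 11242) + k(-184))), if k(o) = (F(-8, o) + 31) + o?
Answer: -190145*I*sqrt(3473323668731)/115245406 ≈ -3074.9*I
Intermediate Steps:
X(D, P) = 0
F(w, n) = w/(9 + n) (F(w, n) = (w + 0)/(n + 9) = w/(9 + n))
k(o) = 31 + o - 8/(9 + o) (k(o) = (-8/(9 + o) + 31) + o = (31 - 8/(9 + o)) + o = 31 + o - 8/(9 + o))
38029/(sqrt(1/(2631 - 11242) + k(-184))) = 38029/(sqrt(1/(2631 - 11242) + (-8 + (9 - 184)*(31 - 184))/(9 - 184))) = 38029/(sqrt(1/(-8611) + (-8 - 175*(-153))/(-175))) = 38029/(sqrt(-1/8611 - (-8 + 26775)/175)) = 38029/(sqrt(-1/8611 - 1/175*26767)) = 38029/(sqrt(-1/8611 - 26767/175)) = 38029/(sqrt(-230490812/1506925)) = 38029/((2*I*sqrt(3473323668731)/301385)) = 38029*(-5*I*sqrt(3473323668731)/115245406) = -190145*I*sqrt(3473323668731)/115245406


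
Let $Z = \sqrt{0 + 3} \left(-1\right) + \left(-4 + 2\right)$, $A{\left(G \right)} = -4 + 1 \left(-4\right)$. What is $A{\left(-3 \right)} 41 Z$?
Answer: $656 + 328 \sqrt{3} \approx 1224.1$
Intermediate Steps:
$A{\left(G \right)} = -8$ ($A{\left(G \right)} = -4 - 4 = -8$)
$Z = -2 - \sqrt{3}$ ($Z = \sqrt{3} \left(-1\right) - 2 = - \sqrt{3} - 2 = -2 - \sqrt{3} \approx -3.7321$)
$A{\left(-3 \right)} 41 Z = \left(-8\right) 41 \left(-2 - \sqrt{3}\right) = - 328 \left(-2 - \sqrt{3}\right) = 656 + 328 \sqrt{3}$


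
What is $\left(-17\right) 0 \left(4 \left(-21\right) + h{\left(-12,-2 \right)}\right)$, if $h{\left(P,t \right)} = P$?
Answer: $0$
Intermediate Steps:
$\left(-17\right) 0 \left(4 \left(-21\right) + h{\left(-12,-2 \right)}\right) = \left(-17\right) 0 \left(4 \left(-21\right) - 12\right) = 0 \left(-84 - 12\right) = 0 \left(-96\right) = 0$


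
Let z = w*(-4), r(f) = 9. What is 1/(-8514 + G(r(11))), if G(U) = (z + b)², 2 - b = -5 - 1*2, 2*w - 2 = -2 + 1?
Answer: -1/8465 ≈ -0.00011813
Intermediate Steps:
w = ½ (w = 1 + (-2 + 1)/2 = 1 + (½)*(-1) = 1 - ½ = ½ ≈ 0.50000)
z = -2 (z = (½)*(-4) = -2)
b = 9 (b = 2 - (-5 - 1*2) = 2 - (-5 - 2) = 2 - 1*(-7) = 2 + 7 = 9)
G(U) = 49 (G(U) = (-2 + 9)² = 7² = 49)
1/(-8514 + G(r(11))) = 1/(-8514 + 49) = 1/(-8465) = -1/8465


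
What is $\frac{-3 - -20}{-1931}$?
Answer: $- \frac{17}{1931} \approx -0.0088037$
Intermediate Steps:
$\frac{-3 - -20}{-1931} = - \frac{-3 + 20}{1931} = \left(- \frac{1}{1931}\right) 17 = - \frac{17}{1931}$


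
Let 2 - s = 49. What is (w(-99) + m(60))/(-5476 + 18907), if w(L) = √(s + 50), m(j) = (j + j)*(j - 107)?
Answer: -1880/4477 + √3/13431 ≈ -0.41980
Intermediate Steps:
s = -47 (s = 2 - 1*49 = 2 - 49 = -47)
m(j) = 2*j*(-107 + j) (m(j) = (2*j)*(-107 + j) = 2*j*(-107 + j))
w(L) = √3 (w(L) = √(-47 + 50) = √3)
(w(-99) + m(60))/(-5476 + 18907) = (√3 + 2*60*(-107 + 60))/(-5476 + 18907) = (√3 + 2*60*(-47))/13431 = (√3 - 5640)*(1/13431) = (-5640 + √3)*(1/13431) = -1880/4477 + √3/13431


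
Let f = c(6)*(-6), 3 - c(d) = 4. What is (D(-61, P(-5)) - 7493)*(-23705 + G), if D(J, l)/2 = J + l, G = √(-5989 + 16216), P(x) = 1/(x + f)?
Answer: 180466165 - 7613*√10227 ≈ 1.7970e+8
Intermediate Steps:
c(d) = -1 (c(d) = 3 - 1*4 = 3 - 4 = -1)
f = 6 (f = -1*(-6) = 6)
P(x) = 1/(6 + x) (P(x) = 1/(x + 6) = 1/(6 + x))
G = √10227 ≈ 101.13
D(J, l) = 2*J + 2*l (D(J, l) = 2*(J + l) = 2*J + 2*l)
(D(-61, P(-5)) - 7493)*(-23705 + G) = ((2*(-61) + 2/(6 - 5)) - 7493)*(-23705 + √10227) = ((-122 + 2/1) - 7493)*(-23705 + √10227) = ((-122 + 2*1) - 7493)*(-23705 + √10227) = ((-122 + 2) - 7493)*(-23705 + √10227) = (-120 - 7493)*(-23705 + √10227) = -7613*(-23705 + √10227) = 180466165 - 7613*√10227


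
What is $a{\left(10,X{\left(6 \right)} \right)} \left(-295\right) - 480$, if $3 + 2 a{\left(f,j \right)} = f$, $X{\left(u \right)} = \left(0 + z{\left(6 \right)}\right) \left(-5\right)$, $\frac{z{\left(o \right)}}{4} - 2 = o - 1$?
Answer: $- \frac{3025}{2} \approx -1512.5$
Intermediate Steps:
$z{\left(o \right)} = 4 + 4 o$ ($z{\left(o \right)} = 8 + 4 \left(o - 1\right) = 8 + 4 \left(-1 + o\right) = 8 + \left(-4 + 4 o\right) = 4 + 4 o$)
$X{\left(u \right)} = -140$ ($X{\left(u \right)} = \left(0 + \left(4 + 4 \cdot 6\right)\right) \left(-5\right) = \left(0 + \left(4 + 24\right)\right) \left(-5\right) = \left(0 + 28\right) \left(-5\right) = 28 \left(-5\right) = -140$)
$a{\left(f,j \right)} = - \frac{3}{2} + \frac{f}{2}$
$a{\left(10,X{\left(6 \right)} \right)} \left(-295\right) - 480 = \left(- \frac{3}{2} + \frac{1}{2} \cdot 10\right) \left(-295\right) - 480 = \left(- \frac{3}{2} + 5\right) \left(-295\right) - 480 = \frac{7}{2} \left(-295\right) - 480 = - \frac{2065}{2} - 480 = - \frac{3025}{2}$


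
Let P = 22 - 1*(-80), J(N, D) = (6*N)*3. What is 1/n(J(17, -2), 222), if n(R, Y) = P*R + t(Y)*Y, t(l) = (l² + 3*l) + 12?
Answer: 1/11122776 ≈ 8.9906e-8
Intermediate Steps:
J(N, D) = 18*N
t(l) = 12 + l² + 3*l
P = 102 (P = 22 + 80 = 102)
n(R, Y) = 102*R + Y*(12 + Y² + 3*Y) (n(R, Y) = 102*R + (12 + Y² + 3*Y)*Y = 102*R + Y*(12 + Y² + 3*Y))
1/n(J(17, -2), 222) = 1/(102*(18*17) + 222*(12 + 222² + 3*222)) = 1/(102*306 + 222*(12 + 49284 + 666)) = 1/(31212 + 222*49962) = 1/(31212 + 11091564) = 1/11122776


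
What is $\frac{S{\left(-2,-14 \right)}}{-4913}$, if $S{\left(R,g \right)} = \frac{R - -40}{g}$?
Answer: $\frac{19}{34391} \approx 0.00055247$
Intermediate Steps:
$S{\left(R,g \right)} = \frac{40 + R}{g}$ ($S{\left(R,g \right)} = \frac{R + 40}{g} = \frac{40 + R}{g}$)
$\frac{S{\left(-2,-14 \right)}}{-4913} = \frac{\frac{1}{-14} \left(40 - 2\right)}{-4913} = \left(- \frac{1}{14}\right) 38 \left(- \frac{1}{4913}\right) = \left(- \frac{19}{7}\right) \left(- \frac{1}{4913}\right) = \frac{19}{34391}$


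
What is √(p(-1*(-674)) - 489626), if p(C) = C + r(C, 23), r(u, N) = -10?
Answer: I*√488962 ≈ 699.26*I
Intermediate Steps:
p(C) = -10 + C (p(C) = C - 10 = -10 + C)
√(p(-1*(-674)) - 489626) = √((-10 - 1*(-674)) - 489626) = √((-10 + 674) - 489626) = √(664 - 489626) = √(-488962) = I*√488962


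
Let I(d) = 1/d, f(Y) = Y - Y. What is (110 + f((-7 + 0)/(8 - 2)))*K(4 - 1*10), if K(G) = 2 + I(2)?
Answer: 275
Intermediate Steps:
f(Y) = 0
I(d) = 1/d
K(G) = 5/2 (K(G) = 2 + 1/2 = 2 + ½ = 5/2)
(110 + f((-7 + 0)/(8 - 2)))*K(4 - 1*10) = (110 + 0)*(5/2) = 110*(5/2) = 275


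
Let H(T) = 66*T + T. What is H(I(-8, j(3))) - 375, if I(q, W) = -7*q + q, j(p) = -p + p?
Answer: 2841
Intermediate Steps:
j(p) = 0
I(q, W) = -6*q
H(T) = 67*T
H(I(-8, j(3))) - 375 = 67*(-6*(-8)) - 375 = 67*48 - 375 = 3216 - 375 = 2841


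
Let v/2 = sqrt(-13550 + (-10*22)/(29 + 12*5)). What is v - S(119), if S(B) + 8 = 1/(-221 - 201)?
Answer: 3377/422 + 2*I*sqrt(107349130)/89 ≈ 8.0024 + 232.83*I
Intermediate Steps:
S(B) = -3377/422 (S(B) = -8 + 1/(-221 - 201) = -8 + 1/(-422) = -8 - 1/422 = -3377/422)
v = 2*I*sqrt(107349130)/89 (v = 2*sqrt(-13550 + (-10*22)/(29 + 12*5)) = 2*sqrt(-13550 - 220/(29 + 60)) = 2*sqrt(-13550 - 220/89) = 2*sqrt(-1206170/89) = 2*(I*sqrt(107349130)/89) = 2*I*sqrt(107349130)/89 ≈ 232.83*I)
v - S(119) = 2*I*sqrt(107349130)/89 - 1*(-3377/422) = 2*I*sqrt(107349130)/89 + 3377/422 = 3377/422 + 2*I*sqrt(107349130)/89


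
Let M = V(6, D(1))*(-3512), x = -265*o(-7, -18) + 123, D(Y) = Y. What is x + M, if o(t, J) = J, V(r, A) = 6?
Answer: -16179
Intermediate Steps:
x = 4893 (x = -265*(-18) + 123 = 4770 + 123 = 4893)
M = -21072 (M = 6*(-3512) = -21072)
x + M = 4893 - 21072 = -16179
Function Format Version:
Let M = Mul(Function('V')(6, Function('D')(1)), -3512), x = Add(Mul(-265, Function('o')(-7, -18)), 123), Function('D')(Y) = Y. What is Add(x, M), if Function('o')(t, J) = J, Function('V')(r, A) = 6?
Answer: -16179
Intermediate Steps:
x = 4893 (x = Add(Mul(-265, -18), 123) = Add(4770, 123) = 4893)
M = -21072 (M = Mul(6, -3512) = -21072)
Add(x, M) = Add(4893, -21072) = -16179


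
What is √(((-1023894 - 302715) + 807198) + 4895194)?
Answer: √4375783 ≈ 2091.8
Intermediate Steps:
√(((-1023894 - 302715) + 807198) + 4895194) = √((-1326609 + 807198) + 4895194) = √(-519411 + 4895194) = √4375783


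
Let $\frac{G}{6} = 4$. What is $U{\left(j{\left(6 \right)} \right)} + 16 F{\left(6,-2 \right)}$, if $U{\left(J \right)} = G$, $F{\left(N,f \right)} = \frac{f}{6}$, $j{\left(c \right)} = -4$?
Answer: $\frac{56}{3} \approx 18.667$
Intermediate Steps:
$G = 24$ ($G = 6 \cdot 4 = 24$)
$F{\left(N,f \right)} = \frac{f}{6}$ ($F{\left(N,f \right)} = f \frac{1}{6} = \frac{f}{6}$)
$U{\left(J \right)} = 24$
$U{\left(j{\left(6 \right)} \right)} + 16 F{\left(6,-2 \right)} = 24 + 16 \cdot \frac{1}{6} \left(-2\right) = 24 + 16 \left(- \frac{1}{3}\right) = 24 - \frac{16}{3} = \frac{56}{3}$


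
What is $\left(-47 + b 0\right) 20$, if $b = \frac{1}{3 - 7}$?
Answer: $-940$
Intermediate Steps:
$b = - \frac{1}{4}$ ($b = \frac{1}{-4} = - \frac{1}{4} \approx -0.25$)
$\left(-47 + b 0\right) 20 = \left(-47 - 0\right) 20 = \left(-47 + 0\right) 20 = \left(-47\right) 20 = -940$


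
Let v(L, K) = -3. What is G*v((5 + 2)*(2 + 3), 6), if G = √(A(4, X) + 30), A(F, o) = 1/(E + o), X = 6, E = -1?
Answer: -3*√755/5 ≈ -16.486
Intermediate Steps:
A(F, o) = 1/(-1 + o)
G = √755/5 (G = √(1/(-1 + 6) + 30) = √(1/5 + 30) = √(⅕ + 30) = √(151/5) = √755/5 ≈ 5.4955)
G*v((5 + 2)*(2 + 3), 6) = (√755/5)*(-3) = -3*√755/5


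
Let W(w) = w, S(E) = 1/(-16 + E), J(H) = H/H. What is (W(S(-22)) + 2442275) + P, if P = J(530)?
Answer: 92806487/38 ≈ 2.4423e+6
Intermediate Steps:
J(H) = 1
P = 1
(W(S(-22)) + 2442275) + P = (1/(-16 - 22) + 2442275) + 1 = (1/(-38) + 2442275) + 1 = (-1/38 + 2442275) + 1 = 92806449/38 + 1 = 92806487/38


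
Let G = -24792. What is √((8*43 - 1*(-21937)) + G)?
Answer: 9*I*√31 ≈ 50.11*I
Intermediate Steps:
√((8*43 - 1*(-21937)) + G) = √((8*43 - 1*(-21937)) - 24792) = √((344 + 21937) - 24792) = √(22281 - 24792) = √(-2511) = 9*I*√31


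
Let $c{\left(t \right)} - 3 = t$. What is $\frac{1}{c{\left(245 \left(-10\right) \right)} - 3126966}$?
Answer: $- \frac{1}{3129413} \approx -3.1955 \cdot 10^{-7}$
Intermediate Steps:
$c{\left(t \right)} = 3 + t$
$\frac{1}{c{\left(245 \left(-10\right) \right)} - 3126966} = \frac{1}{\left(3 + 245 \left(-10\right)\right) - 3126966} = \frac{1}{\left(3 - 2450\right) - 3126966} = \frac{1}{-2447 - 3126966} = \frac{1}{-3129413} = - \frac{1}{3129413}$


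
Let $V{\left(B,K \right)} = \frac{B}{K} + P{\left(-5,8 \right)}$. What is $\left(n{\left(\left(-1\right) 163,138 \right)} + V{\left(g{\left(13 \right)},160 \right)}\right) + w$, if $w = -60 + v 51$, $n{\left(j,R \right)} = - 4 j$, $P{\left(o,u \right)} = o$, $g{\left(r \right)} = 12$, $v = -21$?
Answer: $- \frac{19357}{40} \approx -483.92$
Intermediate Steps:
$V{\left(B,K \right)} = -5 + \frac{B}{K}$ ($V{\left(B,K \right)} = \frac{B}{K} - 5 = -5 + \frac{B}{K}$)
$w = -1131$ ($w = -60 - 1071 = -1131$)
$\left(n{\left(\left(-1\right) 163,138 \right)} + V{\left(g{\left(13 \right)},160 \right)}\right) + w = \left(- 4 \left(\left(-1\right) 163\right) - \left(5 - \frac{12}{160}\right)\right) - 1131 = \left(\left(-4\right) \left(-163\right) + \left(-5 + 12 \cdot \frac{1}{160}\right)\right) - 1131 = \left(652 + \left(-5 + \frac{3}{40}\right)\right) - 1131 = \left(652 - \frac{197}{40}\right) - 1131 = \frac{25883}{40} - 1131 = - \frac{19357}{40}$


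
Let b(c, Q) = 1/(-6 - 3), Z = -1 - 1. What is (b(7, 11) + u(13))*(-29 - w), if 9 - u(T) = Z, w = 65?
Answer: -9212/9 ≈ -1023.6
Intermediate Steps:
Z = -2
b(c, Q) = -⅑ (b(c, Q) = 1/(-9) = -⅑)
u(T) = 11 (u(T) = 9 - 1*(-2) = 9 + 2 = 11)
(b(7, 11) + u(13))*(-29 - w) = (-⅑ + 11)*(-29 - 1*65) = 98*(-29 - 65)/9 = (98/9)*(-94) = -9212/9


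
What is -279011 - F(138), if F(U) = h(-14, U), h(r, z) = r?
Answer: -278997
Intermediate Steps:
F(U) = -14
-279011 - F(138) = -279011 - 1*(-14) = -279011 + 14 = -278997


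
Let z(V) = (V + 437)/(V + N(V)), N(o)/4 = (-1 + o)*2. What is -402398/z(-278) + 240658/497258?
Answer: 251120028110731/39532011 ≈ 6.3523e+6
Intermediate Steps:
N(o) = -8 + 8*o (N(o) = 4*((-1 + o)*2) = 4*(-2 + 2*o) = -8 + 8*o)
z(V) = (437 + V)/(-8 + 9*V) (z(V) = (V + 437)/(V + (-8 + 8*V)) = (437 + V)/(-8 + 9*V))
-402398/z(-278) + 240658/497258 = -402398*(-8 + 9*(-278))/(437 - 278) + 240658/497258 = -402398/(159/(-8 - 2502)) + 240658*(1/497258) = -402398/(159/(-2510)) + 120329/248629 = -402398/((-1/2510*159)) + 120329/248629 = -402398/(-159/2510) + 120329/248629 = -402398*(-2510/159) + 120329/248629 = 1010018980/159 + 120329/248629 = 251120028110731/39532011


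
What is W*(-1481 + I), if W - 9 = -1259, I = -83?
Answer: 1955000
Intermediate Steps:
W = -1250 (W = 9 - 1259 = -1250)
W*(-1481 + I) = -1250*(-1481 - 83) = -1250*(-1564) = 1955000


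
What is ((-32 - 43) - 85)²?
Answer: 25600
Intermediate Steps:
((-32 - 43) - 85)² = (-75 - 85)² = (-160)² = 25600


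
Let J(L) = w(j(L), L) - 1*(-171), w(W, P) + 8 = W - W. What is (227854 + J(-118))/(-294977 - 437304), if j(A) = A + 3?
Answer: -228017/732281 ≈ -0.31138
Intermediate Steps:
j(A) = 3 + A
w(W, P) = -8 (w(W, P) = -8 + (W - W) = -8 + 0 = -8)
J(L) = 163 (J(L) = -8 - 1*(-171) = -8 + 171 = 163)
(227854 + J(-118))/(-294977 - 437304) = (227854 + 163)/(-294977 - 437304) = 228017/(-732281) = 228017*(-1/732281) = -228017/732281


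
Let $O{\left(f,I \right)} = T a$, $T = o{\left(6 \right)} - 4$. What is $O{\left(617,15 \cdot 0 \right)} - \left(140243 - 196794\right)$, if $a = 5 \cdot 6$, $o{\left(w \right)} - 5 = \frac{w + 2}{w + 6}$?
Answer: $56601$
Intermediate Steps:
$o{\left(w \right)} = 5 + \frac{2 + w}{6 + w}$ ($o{\left(w \right)} = 5 + \frac{w + 2}{w + 6} = 5 + \frac{2 + w}{6 + w}$)
$a = 30$
$T = \frac{5}{3}$ ($T = \frac{2 \left(16 + 3 \cdot 6\right)}{6 + 6} - 4 = \frac{2 \left(16 + 18\right)}{12} - 4 = 2 \cdot \frac{1}{12} \cdot 34 - 4 = \frac{17}{3} - 4 = \frac{5}{3} \approx 1.6667$)
$O{\left(f,I \right)} = 50$ ($O{\left(f,I \right)} = \frac{5}{3} \cdot 30 = 50$)
$O{\left(617,15 \cdot 0 \right)} - \left(140243 - 196794\right) = 50 - \left(140243 - 196794\right) = 50 - -56551 = 50 + 56551 = 56601$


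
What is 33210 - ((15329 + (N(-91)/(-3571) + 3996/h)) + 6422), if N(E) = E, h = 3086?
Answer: 63132422056/5510053 ≈ 11458.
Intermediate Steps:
33210 - ((15329 + (N(-91)/(-3571) + 3996/h)) + 6422) = 33210 - ((15329 + (-91/(-3571) + 3996/3086)) + 6422) = 33210 - ((15329 + (-91*(-1/3571) + 3996*(1/3086))) + 6422) = 33210 - ((15329 + (91/3571 + 1998/1543)) + 6422) = 33210 - ((15329 + 7275271/5510053) + 6422) = 33210 - (84470877708/5510053 + 6422) = 33210 - 1*119856438074/5510053 = 33210 - 119856438074/5510053 = 63132422056/5510053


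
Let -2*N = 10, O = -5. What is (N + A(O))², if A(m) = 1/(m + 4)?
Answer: 36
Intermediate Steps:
A(m) = 1/(4 + m)
N = -5 (N = -½*10 = -5)
(N + A(O))² = (-5 + 1/(4 - 5))² = (-5 + 1/(-1))² = (-5 - 1)² = (-6)² = 36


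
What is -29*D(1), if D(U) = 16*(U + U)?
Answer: -928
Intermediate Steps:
D(U) = 32*U (D(U) = 16*(2*U) = 32*U)
-29*D(1) = -928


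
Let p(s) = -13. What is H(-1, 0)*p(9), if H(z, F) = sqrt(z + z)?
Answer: -13*I*sqrt(2) ≈ -18.385*I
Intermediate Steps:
H(z, F) = sqrt(2)*sqrt(z) (H(z, F) = sqrt(2*z) = sqrt(2)*sqrt(z))
H(-1, 0)*p(9) = (sqrt(2)*sqrt(-1))*(-13) = (sqrt(2)*I)*(-13) = (I*sqrt(2))*(-13) = -13*I*sqrt(2)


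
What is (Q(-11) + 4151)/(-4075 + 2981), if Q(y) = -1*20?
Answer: -4131/1094 ≈ -3.7761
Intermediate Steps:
Q(y) = -20
(Q(-11) + 4151)/(-4075 + 2981) = (-20 + 4151)/(-4075 + 2981) = 4131/(-1094) = 4131*(-1/1094) = -4131/1094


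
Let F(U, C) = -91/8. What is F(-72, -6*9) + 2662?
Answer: 21205/8 ≈ 2650.6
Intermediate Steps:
F(U, C) = -91/8 (F(U, C) = -91*⅛ = -91/8)
F(-72, -6*9) + 2662 = -91/8 + 2662 = 21205/8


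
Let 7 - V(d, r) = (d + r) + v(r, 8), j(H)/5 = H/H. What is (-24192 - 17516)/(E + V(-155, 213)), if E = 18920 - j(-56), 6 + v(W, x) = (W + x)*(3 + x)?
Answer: -41708/16439 ≈ -2.5371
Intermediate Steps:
j(H) = 5 (j(H) = 5*(H/H) = 5*1 = 5)
v(W, x) = -6 + (3 + x)*(W + x) (v(W, x) = -6 + (W + x)*(3 + x) = -6 + (3 + x)*(W + x))
V(d, r) = -75 - d - 12*r (V(d, r) = 7 - ((d + r) + (-6 + 8**2 + 3*r + 3*8 + r*8)) = 7 - ((d + r) + (-6 + 64 + 3*r + 24 + 8*r)) = 7 - ((d + r) + (82 + 11*r)) = 7 - (82 + d + 12*r) = 7 + (-82 - d - 12*r) = -75 - d - 12*r)
E = 18915 (E = 18920 - 1*5 = 18920 - 5 = 18915)
(-24192 - 17516)/(E + V(-155, 213)) = (-24192 - 17516)/(18915 + (-75 - 1*(-155) - 12*213)) = -41708/(18915 + (-75 + 155 - 2556)) = -41708/(18915 - 2476) = -41708/16439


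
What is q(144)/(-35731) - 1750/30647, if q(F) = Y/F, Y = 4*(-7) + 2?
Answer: -4501707589/78843452904 ≈ -0.057097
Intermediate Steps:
Y = -26 (Y = -28 + 2 = -26)
q(F) = -26/F
q(144)/(-35731) - 1750/30647 = -26/144/(-35731) - 1750/30647 = -26*1/144*(-1/35731) - 1750*1/30647 = -13/72*(-1/35731) - 1750/30647 = 13/2572632 - 1750/30647 = -4501707589/78843452904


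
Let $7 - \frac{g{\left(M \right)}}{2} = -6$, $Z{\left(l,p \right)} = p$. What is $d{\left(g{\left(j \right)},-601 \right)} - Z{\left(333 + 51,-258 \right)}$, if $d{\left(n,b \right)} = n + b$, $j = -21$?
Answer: $-317$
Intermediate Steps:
$g{\left(M \right)} = 26$ ($g{\left(M \right)} = 14 - -12 = 14 + 12 = 26$)
$d{\left(n,b \right)} = b + n$
$d{\left(g{\left(j \right)},-601 \right)} - Z{\left(333 + 51,-258 \right)} = \left(-601 + 26\right) - -258 = -575 + 258 = -317$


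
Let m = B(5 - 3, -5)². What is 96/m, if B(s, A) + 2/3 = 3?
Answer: 864/49 ≈ 17.633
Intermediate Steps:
B(s, A) = 7/3 (B(s, A) = -⅔ + 3 = 7/3)
m = 49/9 (m = (7/3)² = 49/9 ≈ 5.4444)
96/m = 96/(49/9) = 96*(9/49) = 864/49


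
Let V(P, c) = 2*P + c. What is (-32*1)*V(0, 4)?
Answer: -128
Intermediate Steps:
V(P, c) = c + 2*P
(-32*1)*V(0, 4) = (-32*1)*(4 + 2*0) = -32*(4 + 0) = -32*4 = -128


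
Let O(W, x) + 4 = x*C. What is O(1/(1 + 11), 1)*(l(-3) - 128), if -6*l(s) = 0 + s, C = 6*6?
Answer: -4080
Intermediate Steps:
C = 36
l(s) = -s/6 (l(s) = -(0 + s)/6 = -s/6)
O(W, x) = -4 + 36*x (O(W, x) = -4 + x*36 = -4 + 36*x)
O(1/(1 + 11), 1)*(l(-3) - 128) = (-4 + 36*1)*(-⅙*(-3) - 128) = (-4 + 36)*(½ - 128) = 32*(-255/2) = -4080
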